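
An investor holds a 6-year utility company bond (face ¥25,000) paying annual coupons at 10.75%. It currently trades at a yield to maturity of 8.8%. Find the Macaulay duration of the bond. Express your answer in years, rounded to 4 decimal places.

4.7761 years

Periodic yield y = 0.088. Discount each cash flow and weight by its year:
  t   CF        PV=CF/(1+0.088)^t    t·PV
  1     2,687.50     2,470.1287     2,470.1287
  2     2,687.50     2,270.3389     4,540.6777
  3     2,687.50     2,086.7085     6,260.1255
  4     2,687.50     1,917.9306     7,671.7225
  5     2,687.50     1,762.8039     8,814.0194
  6    27,687.50    16,692.0767   100,152.4601
  Σ                 27,199.9872   129,909.1339
Price P = Σ PV = 27,199.9872.
Macaulay duration = Σ(t·PV) / P = 129,909.1339 / 27,199.9872 = 4.77607 years.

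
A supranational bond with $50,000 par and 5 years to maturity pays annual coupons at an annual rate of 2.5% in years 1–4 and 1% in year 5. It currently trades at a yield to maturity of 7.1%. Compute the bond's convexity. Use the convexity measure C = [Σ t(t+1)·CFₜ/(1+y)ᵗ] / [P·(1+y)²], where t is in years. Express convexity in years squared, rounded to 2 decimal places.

24.27

With y = 0.071:
  t   CF        PV=CF/(1+0.071)^t    t·PV        t(t+1)·PV
  1     1,250.00     1,167.1335     1,167.1335       2,334.2670
  2     1,250.00     1,089.7605     2,179.5210       6,538.5631
  3     1,250.00     1,017.5168     3,052.5505      12,210.2019
  4     1,250.00       950.0624     3,800.2496      19,001.2480
  5    50,500.00    35,838.0214   179,190.1068   1,075,140.6408
  Σ                 40,062.4946   189,389.5614   1,115,224.9208
P = 40,062.4946.
Convexity = Σ t(t+1)·PV / [P·(1+y)²] = 1,115,224.9208 / (40,062.4946 × 1.147041) = 24.26865.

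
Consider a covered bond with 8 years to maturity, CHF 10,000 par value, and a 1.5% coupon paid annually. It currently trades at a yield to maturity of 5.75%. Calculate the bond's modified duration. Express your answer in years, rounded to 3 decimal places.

7.105 years

Periodic yield y = 0.0575. First find Macaulay duration:
  t   CF        PV=CF/(1+0.0575)^t    t·PV
  1       150.00       141.8440       141.8440
  2       150.00       134.1314       268.2628
  3       150.00       126.8382       380.5147
  4       150.00       119.9416       479.7663
  5       150.00       113.4199       567.0997
  6       150.00       107.2529       643.5173
  7       150.00       101.4212       709.9482
  8    10,150.00     6,489.6763    51,917.4103
  Σ                  7,334.5255    55,108.3632
P = 7,334.5255; Macaulay duration = 55,108.3632 / 7,334.5255 = 7.51356 years.
Modified duration = D_Mac / (1 + y) = 7.51356 / 1.0575 = 7.10502 years.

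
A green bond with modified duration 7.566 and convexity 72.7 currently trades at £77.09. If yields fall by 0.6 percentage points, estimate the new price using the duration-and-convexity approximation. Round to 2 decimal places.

£80.69

Duration effect: -D_mod·Δy = -7.566 × (-0.006) = +0.045396
Convexity effect: ½·C·(Δy)² = 0.5 × 72.7 × (-0.006)² = +0.0013086
ΔP/P ≈ +0.045396 + 0.0013086 = +0.0467046
New price ≈ 77.09 × (1 + 0.0467046) = 80.690457614.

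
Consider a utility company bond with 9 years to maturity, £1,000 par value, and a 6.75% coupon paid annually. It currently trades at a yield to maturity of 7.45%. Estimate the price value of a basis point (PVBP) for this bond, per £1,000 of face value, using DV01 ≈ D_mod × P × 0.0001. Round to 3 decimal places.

Periodic yield y = 0.0745.
  t   CF        PV=CF/(1+0.0745)^t    t·PV
  1        67.50        62.8199        62.8199
  2        67.50        58.4643       116.9286
  3        67.50        54.4107       163.2322
  4        67.50        50.6382       202.5527
  5        67.50        47.1272       235.6360
  6        67.50        43.8597       263.1580
  7        67.50        40.8187       285.7307
  8        67.50        37.9885       303.9082
  9     1,067.50       559.1265     5,032.1388
  Σ                    955.2537     6,666.1051
P = 955.2537; D_Mac = 6.97836 yrs; D_mod = 6.49452 yrs.
DV01 ≈ 6.49452 × 955.2537 × 0.0001 = 0.620391.

£0.620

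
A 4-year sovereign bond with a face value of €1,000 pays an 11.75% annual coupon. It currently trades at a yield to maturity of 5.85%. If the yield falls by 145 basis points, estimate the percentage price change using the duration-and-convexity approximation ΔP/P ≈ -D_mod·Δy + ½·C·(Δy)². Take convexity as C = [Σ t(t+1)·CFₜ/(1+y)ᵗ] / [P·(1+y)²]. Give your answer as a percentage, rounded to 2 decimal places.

With y = 0.0585:
  t   CF        PV=CF/(1+0.0585)^t    t·PV        t(t+1)·PV
  1       117.50       111.0061       111.0061         222.0123
  2       117.50       104.8712       209.7424         629.2271
  3       117.50        99.0753       297.2258       1,188.9033
  4     1,117.50       890.1928     3,560.7712      17,803.8562
  Σ                  1,205.1454     4,178.7456      19,843.9988
P = 1,205.1454; D_Mac = 3.46742 yrs; D_mod = 3.27579 yrs; C = 14.69630.
Duration effect: -3.27579 × (-0.0145) = +0.047499
Convexity effect: 0.5 × 14.69630 × (-0.0145)² = +0.0015449
ΔP/P ≈ +0.047499 + 0.0015449 = +0.049044 = +4.9044%.

+4.90%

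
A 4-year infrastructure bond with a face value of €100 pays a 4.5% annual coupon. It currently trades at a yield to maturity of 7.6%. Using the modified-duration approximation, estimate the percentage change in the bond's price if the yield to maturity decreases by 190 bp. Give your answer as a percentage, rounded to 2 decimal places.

Periodic yield y = 0.076. Modified duration first:
  t   CF        PV=CF/(1+0.076)^t    t·PV
  1         4.50         4.1822         4.1822
  2         4.50         3.8868         7.7735
  3         4.50         3.6122        10.8367
  4       104.50        77.9592       311.8367
  Σ                     89.6403       334.6291
P = 89.6403; D_Mac = 3.73302 yrs; D_mod = 3.73302/(1+0.076) = 3.46935 yrs.
ΔP/P ≈ -D_mod · Δy = -3.46935 × (-0.019) = +0.065918 = +6.5918%.

+6.59%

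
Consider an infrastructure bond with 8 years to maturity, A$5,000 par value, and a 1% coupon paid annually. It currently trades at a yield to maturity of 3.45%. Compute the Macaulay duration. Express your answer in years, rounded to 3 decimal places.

7.695 years

Periodic yield y = 0.0345. Discount each cash flow and weight by its year:
  t   CF        PV=CF/(1+0.0345)^t    t·PV
  1        50.00        48.3325        48.3325
  2        50.00        46.7207        93.4413
  3        50.00        45.1626       135.4877
  4        50.00        43.6564       174.6256
  5        50.00        42.2005       211.0025
  6        50.00        40.7931       244.7588
  7        50.00        39.4327       276.0289
  8     5,050.00     3,849.8820    30,799.0560
  Σ                  4,156.1805    31,982.7333
Price P = Σ PV = 4,156.1805.
Macaulay duration = Σ(t·PV) / P = 31,982.7333 / 4,156.1805 = 7.69522 years.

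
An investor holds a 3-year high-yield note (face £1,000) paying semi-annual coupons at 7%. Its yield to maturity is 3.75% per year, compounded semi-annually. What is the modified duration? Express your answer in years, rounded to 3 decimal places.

2.719 years

Periodic yield y = 0.01875. First find Macaulay duration:
  t   CF        PV=CF/(1+0.01875)^t    t·PV
  1        35.00        34.3558        34.3558
  2        35.00        33.7235        67.4470
  3        35.00        33.1028        99.3085
  4        35.00        32.4936       129.9743
  5        35.00        31.8955       159.4777
  6     1,035.00       925.8372     5,555.0231
  Σ                  1,091.4085     6,045.5865
P = 1,091.4085; Macaulay duration = 6,045.5865 / 1,091.4085 = 5.53925 half-year periods = 2.76963 years.
Modified duration = D_Mac / (1 + y) = 2.76963 / 1.01875 = 2.71865 years.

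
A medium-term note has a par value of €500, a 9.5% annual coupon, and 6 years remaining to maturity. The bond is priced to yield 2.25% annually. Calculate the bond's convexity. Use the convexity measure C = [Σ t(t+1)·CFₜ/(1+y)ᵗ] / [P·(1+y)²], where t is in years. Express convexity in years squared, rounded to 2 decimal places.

31.59

With y = 0.0225:
  t   CF        PV=CF/(1+0.0225)^t    t·PV        t(t+1)·PV
  1        47.50        46.4548        46.4548          92.9095
  2        47.50        45.4325        90.8651         272.5952
  3        47.50        44.4328       133.2984         533.1936
  4        47.50        43.4551       173.8202         869.1012
  5        47.50        42.4988       212.4942       1,274.9651
  6       547.50       479.0758     2,874.4547      20,121.1831
  Σ                    701.3498     3,531.3874      23,163.9477
P = 701.3498.
Convexity = Σ t(t+1)·PV / [P·(1+y)²] = 23,163.9477 / (701.3498 × 1.045506) = 31.59012.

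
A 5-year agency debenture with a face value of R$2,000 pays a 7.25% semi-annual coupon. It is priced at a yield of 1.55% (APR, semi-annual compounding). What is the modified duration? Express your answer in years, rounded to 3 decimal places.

Periodic yield y = 0.00775. First find Macaulay duration:
  t   CF        PV=CF/(1+0.00775)^t    t·PV
  1        72.50        71.9424        71.9424
  2        72.50        71.3892       142.7784
  3        72.50        70.8402       212.5205
  4        72.50        70.2954       281.1815
  5        72.50        69.7548       348.7739
  6        72.50        69.2183       415.3100
  7        72.50        68.6860       480.8021
  8        72.50        68.1578       545.2624
  9        72.50        67.6336       608.7027
  10    2,072.50     1,918.5206    19,185.2062
  Σ                  2,546.4384    22,292.4802
P = 2,546.4384; Macaulay duration = 22,292.4802 / 2,546.4384 = 8.75438 half-year periods = 4.37719 years.
Modified duration = D_Mac / (1 + y) = 4.37719 / 1.00775 = 4.34353 years.

4.344 years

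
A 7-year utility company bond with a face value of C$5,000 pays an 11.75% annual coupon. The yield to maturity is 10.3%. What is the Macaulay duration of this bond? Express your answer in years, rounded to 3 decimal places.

5.206 years

Periodic yield y = 0.103. Discount each cash flow and weight by its year:
  t   CF        PV=CF/(1+0.103)^t    t·PV
  1       587.50       532.6383       532.6383
  2       587.50       482.8996       965.7992
  3       587.50       437.8056     1,313.4169
  4       587.50       396.9226     1,587.6904
  5       587.50       359.8573     1,799.2865
  6       587.50       326.2532     1,957.5193
  7     5,587.50     2,813.1245    19,691.8713
  Σ                  5,349.5011    27,848.2218
Price P = Σ PV = 5,349.5011.
Macaulay duration = Σ(t·PV) / P = 27,848.2218 / 5,349.5011 = 5.20576 years.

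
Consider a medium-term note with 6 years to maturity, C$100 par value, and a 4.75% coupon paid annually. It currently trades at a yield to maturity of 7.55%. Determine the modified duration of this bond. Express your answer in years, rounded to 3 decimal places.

4.933 years

Periodic yield y = 0.0755. First find Macaulay duration:
  t   CF        PV=CF/(1+0.0755)^t    t·PV
  1         4.75         4.4166         4.4166
  2         4.75         4.1065         8.2130
  3         4.75         3.8182        11.4547
  4         4.75         3.5502        14.2008
  5         4.75         3.3010        16.5048
  6       104.75        67.6849       406.1092
  Σ                     86.8773       460.8991
P = 86.8773; Macaulay duration = 460.8991 / 86.8773 = 5.30517 years.
Modified duration = D_Mac / (1 + y) = 5.30517 / 1.0755 = 4.93275 years.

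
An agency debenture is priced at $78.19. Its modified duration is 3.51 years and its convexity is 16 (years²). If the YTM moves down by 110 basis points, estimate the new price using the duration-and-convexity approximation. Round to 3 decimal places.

$81.285

Duration effect: -D_mod·Δy = -3.51 × (-0.011) = +0.038610
Convexity effect: ½·C·(Δy)² = 0.5 × 16 × (-0.011)² = +0.0009680
ΔP/P ≈ +0.038610 + 0.0009680 = +0.039578
New price ≈ 78.19 × (1 + 0.039578) = 81.28460382.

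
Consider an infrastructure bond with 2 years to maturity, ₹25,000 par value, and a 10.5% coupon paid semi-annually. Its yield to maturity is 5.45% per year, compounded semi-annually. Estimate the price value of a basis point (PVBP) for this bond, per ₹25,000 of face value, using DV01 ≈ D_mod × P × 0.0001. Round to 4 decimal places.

₹4.9606

Periodic yield y = 0.02725.
  t   CF        PV=CF/(1+0.02725)^t    t·PV
  1     1,312.50     1,277.6831     1,277.6831
  2     1,312.50     1,243.7899     2,487.5797
  3     1,312.50     1,210.7957     3,632.3870
  4    26,312.50    23,629.6622    94,518.6489
  Σ                 27,361.9309   101,916.2987
P = 27,361.9309; D_Mac = 3.72475 half-year periods = 1.86237 yrs; D_mod = 1.81297 yrs.
DV01 ≈ 1.81297 × 27,361.9309 × 0.0001 = 4.960638.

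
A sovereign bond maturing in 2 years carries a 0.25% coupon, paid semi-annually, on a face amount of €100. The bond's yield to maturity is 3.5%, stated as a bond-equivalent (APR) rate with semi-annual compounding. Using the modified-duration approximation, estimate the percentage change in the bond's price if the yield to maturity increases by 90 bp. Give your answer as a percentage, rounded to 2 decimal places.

Periodic yield y = 0.0175. Modified duration first:
  t   CF        PV=CF/(1+0.0175)^t    t·PV
  1        0.125         0.1229         0.1229
  2        0.125         0.1207         0.2415
  3        0.125         0.1187         0.3560
  4      100.125        93.4125       373.6499
  Σ                     93.7747       374.3702
P = 93.7747; D_Mac = 3.99223 half-year periods = 1.99611 yrs; D_mod = 1.99611/(1+0.0175) = 1.96178 yrs.
ΔP/P ≈ -D_mod · Δy = -1.96178 × (+0.009) = -0.017656 = -1.7656%.

-1.77%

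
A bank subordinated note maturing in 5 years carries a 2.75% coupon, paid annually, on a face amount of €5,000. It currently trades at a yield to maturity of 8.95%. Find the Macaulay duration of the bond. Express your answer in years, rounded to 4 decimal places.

Periodic yield y = 0.0895. Discount each cash flow and weight by its year:
  t   CF        PV=CF/(1+0.0895)^t    t·PV
  1       137.50       126.2047       126.2047
  2       137.50       115.8372       231.6745
  3       137.50       106.3215       318.9644
  4       137.50        97.5874       390.3496
  5     5,137.50     3,346.6914    16,733.4568
  Σ                  3,792.6422    17,800.6500
Price P = Σ PV = 3,792.6422.
Macaulay duration = Σ(t·PV) / P = 17,800.6500 / 3,792.6422 = 4.69347 years.

4.6935 years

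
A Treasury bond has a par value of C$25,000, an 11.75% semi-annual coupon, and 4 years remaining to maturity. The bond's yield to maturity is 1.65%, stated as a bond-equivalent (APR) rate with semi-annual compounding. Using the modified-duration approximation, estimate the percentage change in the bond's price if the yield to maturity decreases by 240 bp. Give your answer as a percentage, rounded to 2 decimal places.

Periodic yield y = 0.00825. Modified duration first:
  t   CF        PV=CF/(1+0.00825)^t    t·PV
  1     1,468.75     1,456.7320     1,456.7320
  2     1,468.75     1,444.8123     2,889.6245
  3     1,468.75     1,432.9901     4,298.9703
  4     1,468.75     1,421.2647     5,685.0586
  5     1,468.75     1,409.6352     7,048.1758
  6     1,468.75     1,398.1008     8,388.6050
  7     1,468.75     1,386.6609     9,706.6262
  8    26,468.75    24,784.9237   198,279.3897
  Σ                 34,735.1196   237,753.1822
P = 34,735.1196; D_Mac = 6.84475 half-year periods = 3.42237 yrs; D_mod = 3.42237/(1+0.00825) = 3.39437 yrs.
ΔP/P ≈ -D_mod · Δy = -3.39437 × (-0.024) = +0.081465 = +8.1465%.

+8.15%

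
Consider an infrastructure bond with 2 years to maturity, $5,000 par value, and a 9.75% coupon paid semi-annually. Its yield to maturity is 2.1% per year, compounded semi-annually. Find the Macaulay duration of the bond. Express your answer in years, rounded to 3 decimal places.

Periodic yield y = 0.0105. Discount each cash flow and weight by its period:
  t   CF        PV=CF/(1+0.0105)^t    t·PV
  1       243.75       241.2172       241.2172
  2       243.75       238.7108       477.4215
  3       243.75       236.2303       708.6910
  4     5,243.75     5,029.1745    20,116.6981
  Σ                  5,745.3328    21,544.0278
Price P = Σ PV = 5,745.3328.
Macaulay duration = Σ(t·PV) / P = 21,544.0278 / 5,745.3328 = 3.74983 half-year periods.
In years: 3.74983 / 2 = 1.87492 years.

1.875 years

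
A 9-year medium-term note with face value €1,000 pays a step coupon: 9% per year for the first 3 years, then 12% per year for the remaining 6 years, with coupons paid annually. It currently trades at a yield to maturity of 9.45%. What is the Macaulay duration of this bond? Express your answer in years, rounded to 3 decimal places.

6.474 years

Periodic yield y = 0.0945. Discount each cash flow and weight by its year:
  t   CF        PV=CF/(1+0.0945)^t    t·PV
  1        90.00        82.2293        82.2293
  2        90.00        75.1296       150.2592
  3        90.00        68.6428       205.9285
  4       120.00        83.6215       334.4862
  5       120.00        76.4016       382.0080
  6       120.00        69.8050       418.8301
  7       120.00        63.7780       446.4460
  8       120.00        58.2714       466.1708
  9     1,120.00       496.9082     4,472.1734
  Σ                  1,074.7874     6,958.5315
Price P = Σ PV = 1,074.7874.
Macaulay duration = Σ(t·PV) / P = 6,958.5315 / 1,074.7874 = 6.47433 years.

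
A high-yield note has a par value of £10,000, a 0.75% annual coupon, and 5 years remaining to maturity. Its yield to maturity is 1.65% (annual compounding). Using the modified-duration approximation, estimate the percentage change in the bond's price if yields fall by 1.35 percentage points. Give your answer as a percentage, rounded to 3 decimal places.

+6.540%

Periodic yield y = 0.0165. Modified duration first:
  t   CF        PV=CF/(1+0.0165)^t    t·PV
  1        75.00        73.7826        73.7826
  2        75.00        72.5849       145.1699
  3        75.00        71.4067       214.2202
  4        75.00        70.2476       280.9906
  5    10,075.00     9,283.4230    46,417.1150
  Σ                  9,571.4449    47,131.2782
P = 9,571.4449; D_Mac = 4.92415 yrs; D_mod = 4.92415/(1+0.0165) = 4.84423 yrs.
ΔP/P ≈ -D_mod · Δy = -4.84423 × (-0.0135) = +0.065397 = +6.5397%.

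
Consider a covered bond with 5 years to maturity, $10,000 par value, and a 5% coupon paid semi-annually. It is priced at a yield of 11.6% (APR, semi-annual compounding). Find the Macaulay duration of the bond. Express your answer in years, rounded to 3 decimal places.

Periodic yield y = 0.058. Discount each cash flow and weight by its period:
  t   CF        PV=CF/(1+0.058)^t    t·PV
  1       250.00       236.2949       236.2949
  2       250.00       223.3411       446.6822
  3       250.00       211.0975       633.2924
  4       250.00       199.5250       798.1000
  5       250.00       188.5870       942.9348
  6       250.00       178.2485     1,069.4913
  7       250.00       168.4769     1,179.3382
  8       250.00       159.2409     1,273.9273
  9       250.00       150.5113     1,354.6014
  10   10,250.00     5,832.6671    58,326.6708
  Σ                  7,547.9901    66,261.3334
Price P = Σ PV = 7,547.9901.
Macaulay duration = Σ(t·PV) / P = 66,261.3334 / 7,547.9901 = 8.77867 half-year periods.
In years: 8.77867 / 2 = 4.38934 years.

4.389 years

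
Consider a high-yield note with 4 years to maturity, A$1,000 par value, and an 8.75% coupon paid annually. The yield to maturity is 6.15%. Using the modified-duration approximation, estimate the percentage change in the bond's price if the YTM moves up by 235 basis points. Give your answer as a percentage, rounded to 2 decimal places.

Periodic yield y = 0.0615. Modified duration first:
  t   CF        PV=CF/(1+0.0615)^t    t·PV
  1        87.50        82.4305        82.4305
  2        87.50        77.6548       155.3095
  3        87.50        73.1557       219.4670
  4     1,087.50       856.5432     3,426.1728
  Σ                  1,089.7842     3,883.3799
P = 1,089.7842; D_Mac = 3.56344 yrs; D_mod = 3.56344/(1+0.0615) = 3.35698 yrs.
ΔP/P ≈ -D_mod · Δy = -3.35698 × (+0.0235) = -0.078889 = -7.8889%.

-7.89%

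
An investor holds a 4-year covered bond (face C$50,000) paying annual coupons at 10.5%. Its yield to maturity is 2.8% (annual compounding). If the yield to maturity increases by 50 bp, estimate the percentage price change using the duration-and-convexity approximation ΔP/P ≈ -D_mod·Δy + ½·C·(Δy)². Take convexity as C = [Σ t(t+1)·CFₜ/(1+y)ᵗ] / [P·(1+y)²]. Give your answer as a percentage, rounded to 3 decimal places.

-1.698%

With y = 0.028:
  t   CF        PV=CF/(1+0.028)^t    t·PV        t(t+1)·PV
  1     5,250.00     5,107.0039     5,107.0039      10,214.0078
  2     5,250.00     4,967.9026     9,935.8052      29,807.4157
  3     5,250.00     4,832.5901    14,497.7703      57,991.0811
  4    55,250.00    49,472.0405   197,888.1621     989,440.8106
  Σ                 64,379.5371   227,428.7415   1,087,453.3153
P = 64,379.5371; D_Mac = 3.53262 yrs; D_mod = 3.43641 yrs; C = 15.98367.
Duration effect: -3.43641 × (+0.005) = -0.017182
Convexity effect: 0.5 × 15.98367 × (0.005)² = +0.0001998
ΔP/P ≈ -0.017182 + 0.0001998 = -0.016982 = -1.6982%.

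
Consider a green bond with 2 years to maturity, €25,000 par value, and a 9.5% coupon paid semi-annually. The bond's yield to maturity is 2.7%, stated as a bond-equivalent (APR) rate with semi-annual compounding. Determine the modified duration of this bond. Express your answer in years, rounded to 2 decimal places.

1.85 years

Periodic yield y = 0.0135. First find Macaulay duration:
  t   CF        PV=CF/(1+0.0135)^t    t·PV
  1     1,187.50     1,171.6823     1,171.6823
  2     1,187.50     1,156.0753     2,312.1505
  3     1,187.50     1,140.6761     3,422.0284
  4    26,187.50    24,819.8429    99,279.3716
  Σ                 28,288.2766   106,185.2329
P = 28,288.2766; Macaulay duration = 106,185.2329 / 28,288.2766 = 3.75368 half-year periods = 1.87684 years.
Modified duration = D_Mac / (1 + y) = 1.87684 / 1.0135 = 1.85184 years.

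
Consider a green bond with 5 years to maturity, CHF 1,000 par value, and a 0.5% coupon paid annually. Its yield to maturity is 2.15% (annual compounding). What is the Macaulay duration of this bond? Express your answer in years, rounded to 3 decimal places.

Periodic yield y = 0.0215. Discount each cash flow and weight by its year:
  t   CF        PV=CF/(1+0.0215)^t    t·PV
  1         5.00         4.8948         4.8948
  2         5.00         4.7917         9.5835
  3         5.00         4.6909        14.0727
  4         5.00         4.5922        18.3686
  5     1,005.00       903.5958     4,517.9790
  Σ                    922.5654     4,564.8986
Price P = Σ PV = 922.5654.
Macaulay duration = Σ(t·PV) / P = 4,564.8986 / 922.5654 = 4.94805 years.

4.948 years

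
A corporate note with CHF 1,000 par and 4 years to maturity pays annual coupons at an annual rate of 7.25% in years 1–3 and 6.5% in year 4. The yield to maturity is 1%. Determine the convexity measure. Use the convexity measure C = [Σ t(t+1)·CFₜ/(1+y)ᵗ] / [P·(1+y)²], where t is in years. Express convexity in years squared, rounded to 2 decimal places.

17.35

With y = 0.01:
  t   CF        PV=CF/(1+0.01)^t    t·PV        t(t+1)·PV
  1        72.50        71.7822        71.7822         143.5644
  2        72.50        71.0715       142.1429         426.4288
  3        72.50        70.3678       211.1034         844.4134
  4     1,065.00     1,023.4441     4,093.7763      20,468.8813
  Σ                  1,236.6655     4,518.8047      21,883.2879
P = 1,236.6655.
Convexity = Σ t(t+1)·PV / [P·(1+y)²] = 21,883.2879 / (1,236.6655 × 1.020100) = 17.34673.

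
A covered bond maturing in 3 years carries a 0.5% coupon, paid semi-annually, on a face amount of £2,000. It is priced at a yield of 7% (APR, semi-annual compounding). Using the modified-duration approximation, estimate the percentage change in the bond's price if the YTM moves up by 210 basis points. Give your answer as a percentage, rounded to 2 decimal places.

Periodic yield y = 0.035. Modified duration first:
  t   CF        PV=CF/(1+0.035)^t    t·PV
  1         5.00         4.8309         4.8309
  2         5.00         4.6676         9.3351
  3         5.00         4.5097        13.5291
  4         5.00         4.3572        17.4288
  5         5.00         4.2099        21.0493
  6     2,005.00     1,631.0688     9,786.4128
  Σ                  1,653.6441     9,852.5861
P = 1,653.6441; D_Mac = 5.95811 half-year periods = 2.97905 yrs; D_mod = 2.97905/(1+0.035) = 2.87831 yrs.
ΔP/P ≈ -D_mod · Δy = -2.87831 × (+0.021) = -0.060445 = -6.0445%.

-6.04%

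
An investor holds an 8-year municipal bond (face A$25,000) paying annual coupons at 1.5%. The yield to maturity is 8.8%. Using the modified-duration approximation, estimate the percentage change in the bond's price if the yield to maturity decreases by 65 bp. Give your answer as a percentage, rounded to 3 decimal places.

Periodic yield y = 0.088. Modified duration first:
  t   CF        PV=CF/(1+0.088)^t    t·PV
  1       375.00       344.6691       344.6691
  2       375.00       316.7915       633.5829
  3       375.00       291.1686       873.5059
  4       375.00       267.6182     1,070.4729
  5       375.00       245.9726     1,229.8632
  6       375.00       226.0778     1,356.4667
  7       375.00       207.7921     1,454.5446
  8    25,375.00    12,923.3435   103,386.7480
  Σ                 14,823.4334   110,349.8534
P = 14,823.4334; D_Mac = 7.44428 yrs; D_mod = 7.44428/(1+0.088) = 6.84217 yrs.
ΔP/P ≈ -D_mod · Δy = -6.84217 × (-0.0065) = +0.044474 = +4.4474%.

+4.447%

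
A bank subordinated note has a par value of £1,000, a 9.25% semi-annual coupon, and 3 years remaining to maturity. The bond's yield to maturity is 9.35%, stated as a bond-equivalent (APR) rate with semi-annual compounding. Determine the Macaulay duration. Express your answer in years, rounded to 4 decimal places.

2.6869 years

Periodic yield y = 0.04675. Discount each cash flow and weight by its period:
  t   CF        PV=CF/(1+0.04675)^t    t·PV
  1        46.25        44.1844        44.1844
  2        46.25        42.2110        84.4220
  3        46.25        40.3258       120.9774
  4        46.25        38.5248       154.0990
  5        46.25        36.8042       184.0208
  6     1,046.25       795.3855     4,772.3128
  Σ                    997.4356     5,360.0164
Price P = Σ PV = 997.4356.
Macaulay duration = Σ(t·PV) / P = 5,360.0164 / 997.4356 = 5.37380 half-year periods.
In years: 5.37380 / 2 = 2.68690 years.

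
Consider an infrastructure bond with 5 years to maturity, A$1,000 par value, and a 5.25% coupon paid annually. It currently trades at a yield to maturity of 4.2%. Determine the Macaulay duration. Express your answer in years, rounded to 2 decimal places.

4.54 years

Periodic yield y = 0.042. Discount each cash flow and weight by its year:
  t   CF        PV=CF/(1+0.042)^t    t·PV
  1        52.50        50.3839        50.3839
  2        52.50        48.3530        96.7061
  3        52.50        46.4041       139.2122
  4        52.50        44.5337       178.1347
  5     1,052.50       856.8080     4,284.0400
  Σ                  1,046.4827     4,748.4768
Price P = Σ PV = 1,046.4827.
Macaulay duration = Σ(t·PV) / P = 4,748.4768 / 1,046.4827 = 4.53756 years.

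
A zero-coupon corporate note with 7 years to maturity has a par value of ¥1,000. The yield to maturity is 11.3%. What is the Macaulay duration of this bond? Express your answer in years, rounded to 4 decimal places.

A zero-coupon bond has a single cash flow at maturity, so its Macaulay duration equals its maturity: 7 years.

7.0000 years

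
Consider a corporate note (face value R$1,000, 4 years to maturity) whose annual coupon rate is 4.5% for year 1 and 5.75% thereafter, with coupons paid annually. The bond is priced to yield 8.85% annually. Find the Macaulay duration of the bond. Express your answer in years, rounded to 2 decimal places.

Periodic yield y = 0.0885. Discount each cash flow and weight by its year:
  t   CF        PV=CF/(1+0.0885)^t    t·PV
  1        45.00        41.3413        41.3413
  2        57.50        48.5301        97.0602
  3        57.50        44.5844       133.7531
  4     1,057.50       753.2977     3,013.1908
  Σ                    887.7534     3,285.3453
Price P = Σ PV = 887.7534.
Macaulay duration = Σ(t·PV) / P = 3,285.3453 / 887.7534 = 3.70074 years.

3.70 years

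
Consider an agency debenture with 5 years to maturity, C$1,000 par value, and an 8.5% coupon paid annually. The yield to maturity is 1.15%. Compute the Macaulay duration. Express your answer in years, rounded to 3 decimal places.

Periodic yield y = 0.0115. Discount each cash flow and weight by its year:
  t   CF        PV=CF/(1+0.0115)^t    t·PV
  1        85.00        84.0336        84.0336
  2        85.00        83.0782       166.1564
  3        85.00        82.1337       246.4010
  4        85.00        81.1999       324.7995
  5     1,085.00     1,024.7084     5,123.5421
  Σ                  1,355.1538     5,944.9327
Price P = Σ PV = 1,355.1538.
Macaulay duration = Σ(t·PV) / P = 5,944.9327 / 1,355.1538 = 4.38691 years.

4.387 years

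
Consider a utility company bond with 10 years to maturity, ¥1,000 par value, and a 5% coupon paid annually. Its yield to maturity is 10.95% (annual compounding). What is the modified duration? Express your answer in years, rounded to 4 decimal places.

6.8234 years

Periodic yield y = 0.1095. First find Macaulay duration:
  t   CF        PV=CF/(1+0.1095)^t    t·PV
  1        50.00        45.0653        45.0653
  2        50.00        40.6177        81.2354
  3        50.00        36.6090       109.8271
  4        50.00        32.9960       131.9838
  5        50.00        29.7395       148.6974
  6        50.00        26.8044       160.8264
  7        50.00        24.1590       169.1130
  8        50.00        21.7747       174.1973
  9        50.00        19.6257       176.6309
  10    1,050.00       371.4636     3,714.6357
  Σ                    648.8548     4,912.2125
P = 648.8548; Macaulay duration = 4,912.2125 / 648.8548 = 7.57059 years.
Modified duration = D_Mac / (1 + y) = 7.57059 / 1.1095 = 6.82342 years.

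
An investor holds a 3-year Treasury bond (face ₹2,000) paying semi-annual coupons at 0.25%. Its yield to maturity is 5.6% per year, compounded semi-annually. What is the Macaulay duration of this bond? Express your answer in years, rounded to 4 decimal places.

Periodic yield y = 0.028. Discount each cash flow and weight by its period:
  t   CF        PV=CF/(1+0.028)^t    t·PV
  1         2.50         2.4319         2.4319
  2         2.50         2.3657         4.7313
  3         2.50         2.3012         6.9037
  4         2.50         2.2386         8.9542
  5         2.50         2.1776        10.8879
  6     2,002.50     1,696.7343    10,180.4057
  Σ                  1,708.2492    10,214.3148
Price P = Σ PV = 1,708.2492.
Macaulay duration = Σ(t·PV) / P = 10,214.3148 / 1,708.2492 = 5.97941 half-year periods.
In years: 5.97941 / 2 = 2.98970 years.

2.9897 years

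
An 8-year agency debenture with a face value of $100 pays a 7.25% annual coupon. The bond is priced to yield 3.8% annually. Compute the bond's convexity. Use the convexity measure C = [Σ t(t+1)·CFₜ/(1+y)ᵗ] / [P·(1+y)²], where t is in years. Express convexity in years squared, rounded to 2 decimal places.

With y = 0.038:
  t   CF        PV=CF/(1+0.038)^t    t·PV        t(t+1)·PV
  1         7.25         6.9846         6.9846          13.9692
  2         7.25         6.7289        13.4578          40.3733
  3         7.25         6.4826        19.4477          77.7906
  4         7.25         6.2452        24.9809         124.9046
  5         7.25         6.0166        30.0830         180.4980
  6         7.25         5.7963        34.7780         243.4463
  7         7.25         5.5841        39.0890         312.7120
  8       107.25        79.5827       636.6613       5,729.9518
  Σ                    123.4210       805.4823       6,723.6459
P = 123.4210.
Convexity = Σ t(t+1)·PV / [P·(1+y)²] = 6,723.6459 / (123.4210 × 1.077444) = 50.56163.

50.56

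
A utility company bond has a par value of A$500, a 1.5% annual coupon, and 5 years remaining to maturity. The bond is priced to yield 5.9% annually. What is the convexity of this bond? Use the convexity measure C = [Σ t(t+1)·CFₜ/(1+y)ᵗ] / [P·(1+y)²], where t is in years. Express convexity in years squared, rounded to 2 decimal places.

With y = 0.059:
  t   CF        PV=CF/(1+0.059)^t    t·PV        t(t+1)·PV
  1         7.50         7.0822         7.0822          14.1643
  2         7.50         6.6876        13.3752          40.1255
  3         7.50         6.3150        18.9450          75.7800
  4         7.50         5.9632        23.8527         119.2635
  5       507.50       381.0274     1,905.1372      11,430.8230
  Σ                    407.0753     1,968.3922      11,680.1563
P = 407.0753.
Convexity = Σ t(t+1)·PV / [P·(1+y)²] = 11,680.1563 / (407.0753 × 1.121481) = 25.58479.

25.58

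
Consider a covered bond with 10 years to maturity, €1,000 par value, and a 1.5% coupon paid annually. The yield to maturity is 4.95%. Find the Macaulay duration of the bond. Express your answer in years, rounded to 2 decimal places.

9.22 years

Periodic yield y = 0.0495. Discount each cash flow and weight by its year:
  t   CF        PV=CF/(1+0.0495)^t    t·PV
  1        15.00        14.2925        14.2925
  2        15.00        13.6184        27.2368
  3        15.00        12.9761        38.9283
  4        15.00        12.3641        49.4563
  5        15.00        11.7809        58.9046
  6        15.00        11.2253        67.3516
  7        15.00        10.6958        74.8708
  8        15.00        10.1913        81.5308
  9        15.00         9.7107        87.3960
  10    1,015.00       626.0970     6,260.9699
  Σ                    732.9521     6,760.9375
Price P = Σ PV = 732.9521.
Macaulay duration = Σ(t·PV) / P = 6,760.9375 / 732.9521 = 9.22426 years.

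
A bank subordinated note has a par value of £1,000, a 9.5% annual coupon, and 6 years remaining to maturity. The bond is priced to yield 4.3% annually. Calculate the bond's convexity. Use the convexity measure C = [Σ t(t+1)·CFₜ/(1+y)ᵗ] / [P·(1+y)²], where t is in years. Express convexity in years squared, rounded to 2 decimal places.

With y = 0.043:
  t   CF        PV=CF/(1+0.043)^t    t·PV        t(t+1)·PV
  1        95.00        91.0834        91.0834         182.1668
  2        95.00        87.3283       174.6566         523.9698
  3        95.00        83.7280       251.1840       1,004.7359
  4        95.00        80.2761       321.1045       1,605.5224
  5        95.00        76.9666       384.8328       2,308.9967
  6     1,095.00       850.5665     5,103.3989      35,723.7926
  Σ                  1,269.9489     6,326.2602      41,349.1842
P = 1,269.9489.
Convexity = Σ t(t+1)·PV / [P·(1+y)²] = 41,349.1842 / (1,269.9489 × 1.087849) = 29.93037.

29.93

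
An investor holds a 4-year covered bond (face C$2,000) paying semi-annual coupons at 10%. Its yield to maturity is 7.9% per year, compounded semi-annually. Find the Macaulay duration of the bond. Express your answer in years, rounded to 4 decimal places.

Periodic yield y = 0.0395. Discount each cash flow and weight by its period:
  t   CF        PV=CF/(1+0.0395)^t    t·PV
  1       100.00        96.2001        96.2001
  2       100.00        92.5446       185.0892
  3       100.00        89.0280       267.0839
  4       100.00        85.6450       342.5800
  5       100.00        82.3906       411.9529
  6       100.00        79.2598       475.5589
  7       100.00        76.2480       533.7361
  8     2,100.00     1,540.3639    12,322.9116
  Σ                  2,141.6800    14,635.1127
Price P = Σ PV = 2,141.6800.
Macaulay duration = Σ(t·PV) / P = 14,635.1127 / 2,141.6800 = 6.83347 half-year periods.
In years: 6.83347 / 2 = 3.41674 years.

3.4167 years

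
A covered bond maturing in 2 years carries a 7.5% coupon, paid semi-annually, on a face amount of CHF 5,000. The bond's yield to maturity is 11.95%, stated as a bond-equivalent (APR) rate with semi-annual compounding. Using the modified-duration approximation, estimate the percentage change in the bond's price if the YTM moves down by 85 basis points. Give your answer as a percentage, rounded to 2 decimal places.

Periodic yield y = 0.05975. Modified duration first:
  t   CF        PV=CF/(1+0.05975)^t    t·PV
  1       187.50       176.9285       176.9285
  2       187.50       166.9531       333.9061
  3       187.50       157.5401       472.6202
  4     5,187.50     4,112.8646    16,451.4583
  Σ                  4,614.2862    17,434.9131
P = 4,614.2862; D_Mac = 3.77846 half-year periods = 1.88923 yrs; D_mod = 1.88923/(1+0.05975) = 1.78271 yrs.
ΔP/P ≈ -D_mod · Δy = -1.78271 × (-0.0085) = +0.015153 = +1.5153%.

+1.52%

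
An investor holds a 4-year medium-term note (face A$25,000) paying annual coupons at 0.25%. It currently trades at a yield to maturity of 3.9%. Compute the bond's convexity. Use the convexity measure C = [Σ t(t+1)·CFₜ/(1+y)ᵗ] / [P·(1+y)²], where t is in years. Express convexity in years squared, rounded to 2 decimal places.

With y = 0.039:
  t   CF        PV=CF/(1+0.039)^t    t·PV        t(t+1)·PV
  1        62.50        60.1540        60.1540         120.3080
  2        62.50        57.8960       115.7921         347.3763
  3        62.50        55.7229       167.1686         668.6743
  4    25,062.50    21,506.1267    86,024.5067     430,122.5337
  Σ                 21,679.8996    86,367.6214     431,258.8922
P = 21,679.8996.
Convexity = Σ t(t+1)·PV / [P·(1+y)²] = 431,258.8922 / (21,679.8996 × 1.079521) = 18.42679.

18.43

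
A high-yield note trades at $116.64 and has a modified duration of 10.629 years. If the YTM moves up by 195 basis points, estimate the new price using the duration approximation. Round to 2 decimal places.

Duration approximation: ΔP/P ≈ -D_mod · Δy = -10.629 × (+0.0195) = -0.2072655.
New price ≈ 116.64 × (1 - 0.2072655) = 92.46455208.

$92.46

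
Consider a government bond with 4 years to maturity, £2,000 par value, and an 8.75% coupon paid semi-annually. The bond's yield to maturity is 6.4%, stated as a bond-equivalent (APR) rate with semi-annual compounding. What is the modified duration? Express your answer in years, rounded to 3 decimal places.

Periodic yield y = 0.032. First find Macaulay duration:
  t   CF        PV=CF/(1+0.032)^t    t·PV
  1        87.50        84.7868        84.7868
  2        87.50        82.1578       164.3155
  3        87.50        79.6102       238.8307
  4        87.50        77.1417       308.5668
  5        87.50        74.7497       373.7486
  6        87.50        72.4319       434.5914
  7        87.50        70.1859       491.3016
  8     2,087.50     1,622.5157    12,980.1255
  Σ                  2,163.5798    15,076.2671
P = 2,163.5798; Macaulay duration = 15,076.2671 / 2,163.5798 = 6.96820 half-year periods = 3.48410 years.
Modified duration = D_Mac / (1 + y) = 3.48410 / 1.032 = 3.37607 years.

3.376 years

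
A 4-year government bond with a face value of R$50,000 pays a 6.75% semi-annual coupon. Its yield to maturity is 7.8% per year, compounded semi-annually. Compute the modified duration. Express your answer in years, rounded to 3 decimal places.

3.429 years

Periodic yield y = 0.039. First find Macaulay duration:
  t   CF        PV=CF/(1+0.039)^t    t·PV
  1     1,687.50     1,624.1578     1,624.1578
  2     1,687.50     1,563.1933     3,126.3866
  3     1,687.50     1,504.5171     4,513.5514
  4     1,687.50     1,448.0434     5,792.1738
  5     1,687.50     1,393.6896     6,968.4478
  6     1,687.50     1,341.3759     8,048.2553
  7     1,687.50     1,291.0259     9,037.1812
  8    51,687.50    38,059.3307   304,474.6455
  Σ                 48,225.3337   343,584.7994
P = 48,225.3337; Macaulay duration = 343,584.7994 / 48,225.3337 = 7.12457 half-year periods = 3.56229 years.
Modified duration = D_Mac / (1 + y) = 3.56229 / 1.039 = 3.42857 years.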